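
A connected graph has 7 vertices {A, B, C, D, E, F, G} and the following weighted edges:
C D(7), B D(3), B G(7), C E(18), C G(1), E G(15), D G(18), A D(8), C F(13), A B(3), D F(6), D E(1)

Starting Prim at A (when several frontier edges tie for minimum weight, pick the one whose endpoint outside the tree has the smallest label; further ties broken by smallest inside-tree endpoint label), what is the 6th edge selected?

C-G

Grow the tree from A using Prim:
Step 1: frontier [A B 3, A D 8] → take A B (3); add B.
Step 2: frontier [A D 8, B D 3, B G 7] → take B D (3); add D.
Step 3: frontier [B G 7, D E 1, D F 6, C D 7, D G 18] → take D E (1); add E.
Step 4: frontier [B G 7, D F 6, C D 7, D G 18, E G 15, C E 18] → take D F (6); add F.
Step 5: frontier [B G 7, C D 7, D G 18, E G 15, C E 18, C F 13] → take C D (7); add C.
Step 6: frontier [B G 7, C G 1, D G 18, E G 15] → take C G (1); add G.
The 6th edge added is C G.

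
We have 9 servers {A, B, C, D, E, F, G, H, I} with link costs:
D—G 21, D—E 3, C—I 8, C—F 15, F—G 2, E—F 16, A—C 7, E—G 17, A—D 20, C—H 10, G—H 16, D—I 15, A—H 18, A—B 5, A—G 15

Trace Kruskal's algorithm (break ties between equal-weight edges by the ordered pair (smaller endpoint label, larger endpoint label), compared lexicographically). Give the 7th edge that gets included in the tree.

Kruskal's algorithm — process edges by increasing weight (ties by edge label):
F—G (2): add — endpoints in different components.
D—E (3): add — endpoints in different components.
A—B (5): add — endpoints in different components.
A—C (7): add — endpoints in different components.
C—I (8): add — endpoints in different components.
C—H (10): add — endpoints in different components.
A—G (15): add — endpoints in different components.
C—F (15): skip — C and F already connected.
D—I (15): add — endpoints in different components.
The 7th edge added is A—G.

A-G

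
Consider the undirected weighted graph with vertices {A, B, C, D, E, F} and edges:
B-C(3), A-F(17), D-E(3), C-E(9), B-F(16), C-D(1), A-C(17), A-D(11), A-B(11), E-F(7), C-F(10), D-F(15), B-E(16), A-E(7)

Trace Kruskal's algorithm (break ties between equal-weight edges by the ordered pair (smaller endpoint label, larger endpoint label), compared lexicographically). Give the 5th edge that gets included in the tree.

E-F

Sort edges by weight, then run Kruskal:
C-D (1): add. Components now {A} {B} {C,D} {E} {F}
B-C (3): add. Components now {A} {B,C,D} {E} {F}
D-E (3): add. Components now {A} {B,C,D,E} {F}
A-E (7): add. Components now {A,B,C,D,E} {F}
E-F (7): add. Components now {A,B,C,D,E,F}
The 5th edge added is E-F.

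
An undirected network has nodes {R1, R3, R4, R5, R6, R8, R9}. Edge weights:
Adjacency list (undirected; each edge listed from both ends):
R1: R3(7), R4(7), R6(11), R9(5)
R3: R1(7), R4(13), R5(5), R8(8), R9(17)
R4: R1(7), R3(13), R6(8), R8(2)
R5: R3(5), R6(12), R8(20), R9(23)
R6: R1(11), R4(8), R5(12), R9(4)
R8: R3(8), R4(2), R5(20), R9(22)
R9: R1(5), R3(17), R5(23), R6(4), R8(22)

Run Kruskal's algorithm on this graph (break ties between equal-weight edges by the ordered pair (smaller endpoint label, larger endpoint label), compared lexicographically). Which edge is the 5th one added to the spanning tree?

R1-R3

Kruskal: consider edges lightest-first.
R4—R8 (2): add — endpoints in different components.
R6—R9 (4): add — endpoints in different components.
R1—R9 (5): add — endpoints in different components.
R3—R5 (5): add — endpoints in different components.
R1—R3 (7): add — endpoints in different components.
R1—R4 (7): add — endpoints in different components.
The 5th edge added is R1—R3.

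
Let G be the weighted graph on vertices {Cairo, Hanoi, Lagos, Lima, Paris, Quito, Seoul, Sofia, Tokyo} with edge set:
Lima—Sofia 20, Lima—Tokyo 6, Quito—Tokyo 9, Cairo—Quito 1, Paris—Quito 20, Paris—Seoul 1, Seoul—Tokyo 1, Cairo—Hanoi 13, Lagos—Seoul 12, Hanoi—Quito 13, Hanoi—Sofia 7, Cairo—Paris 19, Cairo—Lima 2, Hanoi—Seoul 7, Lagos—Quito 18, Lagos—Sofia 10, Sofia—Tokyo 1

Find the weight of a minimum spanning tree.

29

Kruskal: consider edges lightest-first.
Cairo—Quito (1): add — endpoints in different components.
Paris—Seoul (1): add — endpoints in different components.
Seoul—Tokyo (1): add — endpoints in different components.
Sofia—Tokyo (1): add — endpoints in different components.
Cairo—Lima (2): add — endpoints in different components.
Lima—Tokyo (6): add — endpoints in different components.
Hanoi—Seoul (7): add — endpoints in different components.
Hanoi—Sofia (7): skip — Hanoi and Sofia already connected.
Quito—Tokyo (9): skip — Quito and Tokyo already connected.
Lagos—Sofia (10): add — endpoints in different components.
MST edges: Cairo—Quito, Paris—Seoul, Seoul—Tokyo, Sofia—Tokyo, Cairo—Lima, Lima—Tokyo, Hanoi—Seoul, Lagos—Sofia; total weight 1+1+1+1+2+6+7+10 = 29.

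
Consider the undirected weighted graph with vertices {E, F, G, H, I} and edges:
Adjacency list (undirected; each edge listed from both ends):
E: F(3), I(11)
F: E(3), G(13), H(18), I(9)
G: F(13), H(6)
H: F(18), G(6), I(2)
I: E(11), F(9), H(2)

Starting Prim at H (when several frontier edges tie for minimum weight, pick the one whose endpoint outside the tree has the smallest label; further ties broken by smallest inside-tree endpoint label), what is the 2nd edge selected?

Grow the tree from H using Prim:
Step 1: frontier [H—I 2, G—H 6, F—H 18] → take H—I (2); add I.
Step 2: frontier [G—H 6, F—H 18, F—I 9, E—I 11] → take G—H (6); add G.
Step 3: frontier [F—G 13, F—H 18, F—I 9, E—I 11] → take F—I (9); add F.
Step 4: frontier [E—F 3, E—I 11] → take E—F (3); add E.
The 2nd edge added is G—H.

G-H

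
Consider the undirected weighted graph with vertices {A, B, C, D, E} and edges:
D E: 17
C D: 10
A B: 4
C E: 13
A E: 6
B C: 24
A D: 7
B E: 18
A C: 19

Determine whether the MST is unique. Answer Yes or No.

Sort edges by weight, then run Kruskal:
A B (4): add — endpoints in different components.
A E (6): add — endpoints in different components.
A D (7): add — endpoints in different components.
C D (10): add — endpoints in different components.
Every non-tree edge has weight strictly greater than the heaviest edge on the tree path between its endpoints, so the MST is unique.

Yes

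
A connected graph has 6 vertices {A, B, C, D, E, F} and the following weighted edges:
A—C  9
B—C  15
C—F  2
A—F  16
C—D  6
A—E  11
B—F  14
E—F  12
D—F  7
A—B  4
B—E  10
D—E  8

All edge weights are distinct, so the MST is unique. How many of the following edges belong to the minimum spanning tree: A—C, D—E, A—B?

Sort edges by weight, then run Kruskal:
C—F (2): add. Components now {A} {B} {C,F} {D} {E}
A—B (4): add. Components now {A,B} {C,F} {D} {E}
C—D (6): add. Components now {A,B} {C,D,F} {E}
D—F (7): skip — D and F already connected.
D—E (8): add. Components now {A,B} {C,D,E,F}
A—C (9): add. Components now {A,B,C,D,E,F}
MST edge set: {C—F, A—B, C—D, D—E, A—C}.
Of the listed edges, {A—C, D—E, A—B} are in the MST → 3.

3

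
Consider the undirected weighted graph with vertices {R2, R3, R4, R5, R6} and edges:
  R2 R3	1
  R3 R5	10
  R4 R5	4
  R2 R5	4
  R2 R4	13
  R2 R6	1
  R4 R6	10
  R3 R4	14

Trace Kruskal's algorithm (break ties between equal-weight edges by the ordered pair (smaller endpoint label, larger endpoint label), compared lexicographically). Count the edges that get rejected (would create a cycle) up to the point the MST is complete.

Kruskal's algorithm — process edges by increasing weight (ties by edge label):
R2 R3 (1): add. Components now {R4} {R2,R3} {R6} {R5}
R2 R6 (1): add. Components now {R4} {R2,R3,R6} {R5}
R2 R5 (4): add. Components now {R4} {R2,R3,R5,R6}
R4 R5 (4): add. Components now {R2,R3,R4,R5,R6}
Edges rejected before the tree was complete: 0.

0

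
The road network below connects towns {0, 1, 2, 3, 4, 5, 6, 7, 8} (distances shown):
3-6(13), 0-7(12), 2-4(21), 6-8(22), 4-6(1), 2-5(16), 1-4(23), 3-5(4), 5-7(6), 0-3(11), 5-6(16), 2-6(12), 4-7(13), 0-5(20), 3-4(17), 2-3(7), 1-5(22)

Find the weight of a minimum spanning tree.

Kruskal's algorithm — process edges by increasing weight (ties by edge label):
4-6 (1): add — endpoints in different components.
3-5 (4): add — endpoints in different components.
5-7 (6): add — endpoints in different components.
2-3 (7): add — endpoints in different components.
0-3 (11): add — endpoints in different components.
0-7 (12): skip — 0 and 7 already connected.
2-6 (12): add — endpoints in different components.
3-6 (13): skip — 3 and 6 already connected.
4-7 (13): skip — 4 and 7 already connected.
2-5 (16): skip — 2 and 5 already connected.
5-6 (16): skip — 5 and 6 already connected.
3-4 (17): skip — 3 and 4 already connected.
0-5 (20): skip — 0 and 5 already connected.
2-4 (21): skip — 2 and 4 already connected.
1-5 (22): add — endpoints in different components.
6-8 (22): add — endpoints in different components.
MST edges: 4-6, 3-5, 5-7, 2-3, 0-3, 2-6, 1-5, 6-8; total weight 1+4+6+7+11+12+22+22 = 85.

85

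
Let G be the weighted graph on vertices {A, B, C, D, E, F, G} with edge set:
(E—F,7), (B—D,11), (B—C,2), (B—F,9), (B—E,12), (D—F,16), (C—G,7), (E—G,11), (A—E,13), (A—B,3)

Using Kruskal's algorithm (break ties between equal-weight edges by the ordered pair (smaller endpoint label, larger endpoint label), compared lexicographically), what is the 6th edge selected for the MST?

B-D

Sort edges by weight, then run Kruskal:
B—C (2): add — endpoints in different components.
A—B (3): add — endpoints in different components.
C—G (7): add — endpoints in different components.
E—F (7): add — endpoints in different components.
B—F (9): add — endpoints in different components.
B—D (11): add — endpoints in different components.
The 6th edge added is B—D.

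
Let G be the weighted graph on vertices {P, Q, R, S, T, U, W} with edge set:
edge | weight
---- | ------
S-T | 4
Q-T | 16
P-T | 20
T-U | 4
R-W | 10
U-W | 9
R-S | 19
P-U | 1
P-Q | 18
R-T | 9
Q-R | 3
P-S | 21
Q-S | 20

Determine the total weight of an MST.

Prim, starting at T.
Step 1: frontier [S-T 4, T-U 4, R-T 9, Q-T 16, P-T 20] → take S-T (4); add S.
Step 2: frontier [R-S 19, Q-S 20, P-S 21, T-U 4, R-T 9, Q-T 16, P-T 20] → take T-U (4); add U.
Step 3: frontier [R-S 19, Q-S 20, P-S 21, R-T 9, Q-T 16, P-T 20, P-U 1, U-W 9] → take P-U (1); add P.
Step 4: frontier [P-Q 18, R-S 19, Q-S 20, R-T 9, Q-T 16, U-W 9] → take R-T (9); add R.
Step 5: frontier [P-Q 18, Q-R 3, R-W 10, Q-S 20, Q-T 16, U-W 9] → take Q-R (3); add Q.
Step 6: frontier [R-W 10, U-W 9] → take U-W (9); add W.
MST edges: S-T, T-U, P-U, R-T, Q-R, U-W; total weight 4+4+1+9+3+9 = 30.

30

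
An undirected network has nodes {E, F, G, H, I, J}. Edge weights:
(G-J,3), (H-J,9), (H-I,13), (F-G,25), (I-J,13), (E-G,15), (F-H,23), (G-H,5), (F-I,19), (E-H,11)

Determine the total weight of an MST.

51

Sort edges by weight, then run Kruskal:
G-J (3): add. Components now {E} {F} {G,J} {H} {I}
G-H (5): add. Components now {E} {F} {G,H,J} {I}
H-J (9): skip — H and J already connected.
E-H (11): add. Components now {E,G,H,J} {F} {I}
H-I (13): add. Components now {E,G,H,I,J} {F}
I-J (13): skip — I and J already connected.
E-G (15): skip — E and G already connected.
F-I (19): add. Components now {E,F,G,H,I,J}
MST edges: G-J, G-H, E-H, H-I, F-I; total weight 3+5+11+13+19 = 51.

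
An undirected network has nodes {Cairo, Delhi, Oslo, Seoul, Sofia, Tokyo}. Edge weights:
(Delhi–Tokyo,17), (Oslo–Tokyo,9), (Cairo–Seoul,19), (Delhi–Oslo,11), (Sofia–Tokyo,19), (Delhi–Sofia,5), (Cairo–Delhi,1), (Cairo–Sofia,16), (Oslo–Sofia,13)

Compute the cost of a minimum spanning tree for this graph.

Kruskal's algorithm — process edges by increasing weight (ties by edge label):
Cairo–Delhi (1): add. Components now {Cairo,Delhi} {Sofia} {Seoul} {Tokyo} {Oslo}
Delhi–Sofia (5): add. Components now {Cairo,Delhi,Sofia} {Seoul} {Tokyo} {Oslo}
Oslo–Tokyo (9): add. Components now {Cairo,Delhi,Sofia} {Seoul} {Oslo,Tokyo}
Delhi–Oslo (11): add. Components now {Cairo,Delhi,Oslo,Sofia,Tokyo} {Seoul}
Oslo–Sofia (13): skip — Sofia and Oslo already connected.
Cairo–Sofia (16): skip — Cairo and Sofia already connected.
Delhi–Tokyo (17): skip — Delhi and Tokyo already connected.
Cairo–Seoul (19): add. Components now {Cairo,Delhi,Oslo,Seoul,Sofia,Tokyo}
MST edges: Cairo–Delhi, Delhi–Sofia, Oslo–Tokyo, Delhi–Oslo, Cairo–Seoul; total weight 1+5+9+11+19 = 45.

45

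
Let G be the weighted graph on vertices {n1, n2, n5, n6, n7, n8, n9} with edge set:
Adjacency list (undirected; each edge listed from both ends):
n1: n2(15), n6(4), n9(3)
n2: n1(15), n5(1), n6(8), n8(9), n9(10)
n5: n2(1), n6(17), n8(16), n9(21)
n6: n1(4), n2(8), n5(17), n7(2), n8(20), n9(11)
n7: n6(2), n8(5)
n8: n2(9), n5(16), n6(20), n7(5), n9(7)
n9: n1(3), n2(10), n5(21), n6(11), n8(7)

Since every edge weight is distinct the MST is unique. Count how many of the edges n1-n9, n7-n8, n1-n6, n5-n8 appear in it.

3

Kruskal's algorithm — process edges by increasing weight (ties by edge label):
n2-n5 (1): add — endpoints in different components.
n6-n7 (2): add — endpoints in different components.
n1-n9 (3): add — endpoints in different components.
n1-n6 (4): add — endpoints in different components.
n7-n8 (5): add — endpoints in different components.
n8-n9 (7): skip — n8 and n9 already connected.
n2-n6 (8): add — endpoints in different components.
MST edge set: {n2-n5, n6-n7, n1-n9, n1-n6, n7-n8, n2-n6}.
Of the listed edges, {n1-n9, n7-n8, n1-n6} are in the MST → 3.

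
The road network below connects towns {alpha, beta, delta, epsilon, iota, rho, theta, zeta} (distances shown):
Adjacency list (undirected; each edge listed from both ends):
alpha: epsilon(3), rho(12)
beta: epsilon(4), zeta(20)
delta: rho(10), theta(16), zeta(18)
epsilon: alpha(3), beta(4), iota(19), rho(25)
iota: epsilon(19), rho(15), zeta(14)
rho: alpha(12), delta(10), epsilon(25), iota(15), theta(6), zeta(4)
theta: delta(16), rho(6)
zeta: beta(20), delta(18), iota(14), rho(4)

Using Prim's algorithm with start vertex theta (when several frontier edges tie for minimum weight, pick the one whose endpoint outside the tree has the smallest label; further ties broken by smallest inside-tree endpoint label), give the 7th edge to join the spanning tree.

Prim's algorithm from theta:
Step 1: cheapest edge leaving the tree is rho—theta (6); add rho.
Step 2: cheapest edge leaving the tree is rho—zeta (4); add zeta.
Step 3: cheapest edge leaving the tree is delta—rho (10); add delta.
Step 4: cheapest edge leaving the tree is alpha—rho (12); add alpha.
Step 5: cheapest edge leaving the tree is alpha—epsilon (3); add epsilon.
Step 6: cheapest edge leaving the tree is beta—epsilon (4); add beta.
Step 7: cheapest edge leaving the tree is iota—zeta (14); add iota.
The 7th edge added is iota—zeta.

iota-zeta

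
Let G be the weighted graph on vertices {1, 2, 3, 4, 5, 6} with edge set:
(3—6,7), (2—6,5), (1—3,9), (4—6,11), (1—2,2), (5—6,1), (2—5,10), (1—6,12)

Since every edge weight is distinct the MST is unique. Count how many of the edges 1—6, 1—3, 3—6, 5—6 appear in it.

Kruskal's algorithm — process edges by increasing weight (ties by edge label):
5—6 (1): add. Components now {1} {2} {3} {4} {5,6}
1—2 (2): add. Components now {1,2} {3} {4} {5,6}
2—6 (5): add. Components now {1,2,5,6} {3} {4}
3—6 (7): add. Components now {1,2,3,5,6} {4}
1—3 (9): skip — 1 and 3 already connected.
2—5 (10): skip — 2 and 5 already connected.
4—6 (11): add. Components now {1,2,3,4,5,6}
MST edge set: {5—6, 1—2, 2—6, 3—6, 4—6}.
Of the listed edges, {3—6, 5—6} are in the MST → 2.

2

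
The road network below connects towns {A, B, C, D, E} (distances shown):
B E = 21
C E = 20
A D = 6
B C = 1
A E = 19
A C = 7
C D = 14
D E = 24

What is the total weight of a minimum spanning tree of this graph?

33

Prim's algorithm from C:
Step 1: cheapest edge leaving the tree is B C (1); add B.
Step 2: cheapest edge leaving the tree is A C (7); add A.
Step 3: cheapest edge leaving the tree is A D (6); add D.
Step 4: cheapest edge leaving the tree is A E (19); add E.
MST edges: B C, A C, A D, A E; total weight 1+7+6+19 = 33.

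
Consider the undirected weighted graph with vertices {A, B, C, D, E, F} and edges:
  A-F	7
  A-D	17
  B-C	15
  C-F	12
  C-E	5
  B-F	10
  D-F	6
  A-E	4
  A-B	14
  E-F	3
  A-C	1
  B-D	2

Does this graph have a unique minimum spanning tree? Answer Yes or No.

Kruskal's algorithm — process edges by increasing weight (ties by edge label):
A-C (1): add. Components now {A,C} {B} {D} {E} {F}
B-D (2): add. Components now {A,C} {B,D} {E} {F}
E-F (3): add. Components now {A,C} {B,D} {E,F}
A-E (4): add. Components now {A,C,E,F} {B,D}
C-E (5): skip — C and E already connected.
D-F (6): add. Components now {A,B,C,D,E,F}
Every non-tree edge has weight strictly greater than the heaviest edge on the tree path between its endpoints, so the MST is unique.

Yes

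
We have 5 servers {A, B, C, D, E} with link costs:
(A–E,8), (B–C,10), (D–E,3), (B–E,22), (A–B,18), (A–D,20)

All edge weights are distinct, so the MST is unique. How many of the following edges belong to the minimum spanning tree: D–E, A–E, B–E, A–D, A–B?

3

Kruskal's algorithm — process edges by increasing weight (ties by edge label):
D–E (3): add. Components now {A} {B} {C} {D,E}
A–E (8): add. Components now {A,D,E} {B} {C}
B–C (10): add. Components now {A,D,E} {B,C}
A–B (18): add. Components now {A,B,C,D,E}
MST edge set: {D–E, A–E, B–C, A–B}.
Of the listed edges, {D–E, A–E, A–B} are in the MST → 3.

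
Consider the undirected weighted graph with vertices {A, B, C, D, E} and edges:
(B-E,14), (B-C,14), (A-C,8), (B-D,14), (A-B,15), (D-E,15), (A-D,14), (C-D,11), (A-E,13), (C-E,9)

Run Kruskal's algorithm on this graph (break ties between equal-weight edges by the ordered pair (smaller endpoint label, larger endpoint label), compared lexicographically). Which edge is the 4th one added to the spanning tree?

Kruskal: consider edges lightest-first.
A-C (8): add — endpoints in different components.
C-E (9): add — endpoints in different components.
C-D (11): add — endpoints in different components.
A-E (13): skip — A and E already connected.
A-D (14): skip — A and D already connected.
B-C (14): add — endpoints in different components.
The 4th edge added is B-C.

B-C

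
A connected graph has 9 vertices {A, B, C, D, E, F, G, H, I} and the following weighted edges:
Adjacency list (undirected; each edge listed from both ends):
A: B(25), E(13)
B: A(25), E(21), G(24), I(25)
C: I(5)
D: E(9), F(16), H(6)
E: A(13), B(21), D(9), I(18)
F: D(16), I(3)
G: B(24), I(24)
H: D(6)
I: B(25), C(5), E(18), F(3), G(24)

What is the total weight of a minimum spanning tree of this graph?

97

Kruskal's algorithm — process edges by increasing weight (ties by edge label):
F–I (3): add — endpoints in different components.
C–I (5): add — endpoints in different components.
D–H (6): add — endpoints in different components.
D–E (9): add — endpoints in different components.
A–E (13): add — endpoints in different components.
D–F (16): add — endpoints in different components.
E–I (18): skip — E and I already connected.
B–E (21): add — endpoints in different components.
B–G (24): add — endpoints in different components.
MST edges: F–I, C–I, D–H, D–E, A–E, D–F, B–E, B–G; total weight 3+5+6+9+13+16+21+24 = 97.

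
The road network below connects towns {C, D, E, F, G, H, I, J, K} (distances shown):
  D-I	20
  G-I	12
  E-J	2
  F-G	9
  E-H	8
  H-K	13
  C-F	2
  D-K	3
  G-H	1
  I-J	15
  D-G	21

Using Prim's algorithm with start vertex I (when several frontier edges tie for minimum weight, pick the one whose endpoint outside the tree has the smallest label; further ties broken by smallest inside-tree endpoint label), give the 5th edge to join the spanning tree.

F-G

Grow the tree from I using Prim:
Step 1: cheapest edge leaving the tree is G-I (12); add G.
Step 2: cheapest edge leaving the tree is G-H (1); add H.
Step 3: cheapest edge leaving the tree is E-H (8); add E.
Step 4: cheapest edge leaving the tree is E-J (2); add J.
Step 5: cheapest edge leaving the tree is F-G (9); add F.
Step 6: cheapest edge leaving the tree is C-F (2); add C.
Step 7: cheapest edge leaving the tree is H-K (13); add K.
Step 8: cheapest edge leaving the tree is D-K (3); add D.
The 5th edge added is F-G.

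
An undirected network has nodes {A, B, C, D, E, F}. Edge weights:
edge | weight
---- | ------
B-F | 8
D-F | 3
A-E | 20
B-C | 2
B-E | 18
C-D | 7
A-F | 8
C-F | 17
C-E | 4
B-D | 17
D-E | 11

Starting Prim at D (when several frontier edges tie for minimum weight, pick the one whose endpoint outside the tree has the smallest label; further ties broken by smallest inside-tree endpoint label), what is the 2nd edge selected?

C-D

Prim, starting at D.
Step 1: frontier [D-F 3, C-D 7, D-E 11, B-D 17] → take D-F (3); add F.
Step 2: frontier [C-D 7, D-E 11, B-D 17, A-F 8, B-F 8, C-F 17] → take C-D (7); add C.
Step 3: frontier [B-C 2, C-E 4, D-E 11, B-D 17, A-F 8, B-F 8] → take B-C (2); add B.
Step 4: frontier [B-E 18, C-E 4, D-E 11, A-F 8] → take C-E (4); add E.
Step 5: frontier [A-E 20, A-F 8] → take A-F (8); add A.
The 2nd edge added is C-D.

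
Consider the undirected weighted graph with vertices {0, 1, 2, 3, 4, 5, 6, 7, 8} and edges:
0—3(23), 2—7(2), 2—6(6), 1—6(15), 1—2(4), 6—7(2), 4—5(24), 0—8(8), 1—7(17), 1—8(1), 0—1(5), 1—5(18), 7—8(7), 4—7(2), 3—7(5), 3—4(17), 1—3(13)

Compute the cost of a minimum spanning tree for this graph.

Prim's algorithm from 8:
Step 1: cheapest edge leaving the tree is 1—8 (1); add 1.
Step 2: cheapest edge leaving the tree is 1—2 (4); add 2.
Step 3: cheapest edge leaving the tree is 2—7 (2); add 7.
Step 4: cheapest edge leaving the tree is 4—7 (2); add 4.
Step 5: cheapest edge leaving the tree is 6—7 (2); add 6.
Step 6: cheapest edge leaving the tree is 0—1 (5); add 0.
Step 7: cheapest edge leaving the tree is 3—7 (5); add 3.
Step 8: cheapest edge leaving the tree is 1—5 (18); add 5.
MST edges: 1—8, 1—2, 2—7, 4—7, 6—7, 0—1, 3—7, 1—5; total weight 1+4+2+2+2+5+5+18 = 39.

39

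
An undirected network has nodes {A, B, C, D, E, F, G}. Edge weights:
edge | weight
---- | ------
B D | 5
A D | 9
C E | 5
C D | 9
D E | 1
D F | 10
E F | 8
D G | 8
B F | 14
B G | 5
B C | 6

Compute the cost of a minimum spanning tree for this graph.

Kruskal: consider edges lightest-first.
D E (1): add. Components now {A} {B} {C} {D,E} {F} {G}
B D (5): add. Components now {A} {B,D,E} {C} {F} {G}
B G (5): add. Components now {A} {B,D,E,G} {C} {F}
C E (5): add. Components now {A} {B,C,D,E,G} {F}
B C (6): skip — B and C already connected.
D G (8): skip — D and G already connected.
E F (8): add. Components now {A} {B,C,D,E,F,G}
A D (9): add. Components now {A,B,C,D,E,F,G}
MST edges: D E, B D, B G, C E, E F, A D; total weight 1+5+5+5+8+9 = 33.

33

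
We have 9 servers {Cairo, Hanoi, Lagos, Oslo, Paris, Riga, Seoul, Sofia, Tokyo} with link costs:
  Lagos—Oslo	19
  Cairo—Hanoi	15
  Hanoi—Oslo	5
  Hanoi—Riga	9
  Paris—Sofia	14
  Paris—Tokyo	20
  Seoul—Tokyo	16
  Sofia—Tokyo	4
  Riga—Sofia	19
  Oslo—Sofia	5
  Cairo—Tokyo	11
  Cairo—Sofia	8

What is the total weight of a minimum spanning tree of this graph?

80

Kruskal: consider edges lightest-first.
Sofia—Tokyo (4): add — endpoints in different components.
Hanoi—Oslo (5): add — endpoints in different components.
Oslo—Sofia (5): add — endpoints in different components.
Cairo—Sofia (8): add — endpoints in different components.
Hanoi—Riga (9): add — endpoints in different components.
Cairo—Tokyo (11): skip — Tokyo and Cairo already connected.
Paris—Sofia (14): add — endpoints in different components.
Cairo—Hanoi (15): skip — Cairo and Hanoi already connected.
Seoul—Tokyo (16): add — endpoints in different components.
Lagos—Oslo (19): add — endpoints in different components.
MST edges: Sofia—Tokyo, Hanoi—Oslo, Oslo—Sofia, Cairo—Sofia, Hanoi—Riga, Paris—Sofia, Seoul—Tokyo, Lagos—Oslo; total weight 4+5+5+8+9+14+16+19 = 80.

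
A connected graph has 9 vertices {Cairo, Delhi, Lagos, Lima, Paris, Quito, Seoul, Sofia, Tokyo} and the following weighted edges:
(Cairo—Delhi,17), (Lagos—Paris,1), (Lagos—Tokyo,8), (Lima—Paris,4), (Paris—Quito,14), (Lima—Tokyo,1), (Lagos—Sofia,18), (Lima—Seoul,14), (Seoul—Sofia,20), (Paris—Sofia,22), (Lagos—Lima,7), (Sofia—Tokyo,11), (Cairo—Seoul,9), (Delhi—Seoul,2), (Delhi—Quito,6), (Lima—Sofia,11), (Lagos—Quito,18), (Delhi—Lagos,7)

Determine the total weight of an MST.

Prim, starting at Tokyo.
Step 1: cheapest edge leaving the tree is Lima—Tokyo (1); add Lima.
Step 2: cheapest edge leaving the tree is Lima—Paris (4); add Paris.
Step 3: cheapest edge leaving the tree is Lagos—Paris (1); add Lagos.
Step 4: cheapest edge leaving the tree is Delhi—Lagos (7); add Delhi.
Step 5: cheapest edge leaving the tree is Delhi—Seoul (2); add Seoul.
Step 6: cheapest edge leaving the tree is Delhi—Quito (6); add Quito.
Step 7: cheapest edge leaving the tree is Cairo—Seoul (9); add Cairo.
Step 8: cheapest edge leaving the tree is Lima—Sofia (11); add Sofia.
MST edges: Lima—Tokyo, Lima—Paris, Lagos—Paris, Delhi—Lagos, Delhi—Seoul, Delhi—Quito, Cairo—Seoul, Lima—Sofia; total weight 1+4+1+7+2+6+9+11 = 41.

41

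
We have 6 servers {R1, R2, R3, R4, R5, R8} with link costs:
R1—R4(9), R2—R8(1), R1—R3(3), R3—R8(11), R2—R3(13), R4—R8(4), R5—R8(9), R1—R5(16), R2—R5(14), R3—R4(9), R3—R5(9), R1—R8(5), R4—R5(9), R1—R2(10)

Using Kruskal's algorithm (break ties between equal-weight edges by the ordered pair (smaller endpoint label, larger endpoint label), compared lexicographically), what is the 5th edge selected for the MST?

R3-R5

Sort edges by weight, then run Kruskal:
R2—R8 (1): add. Components now {R2,R8} {R3} {R5} {R1} {R4}
R1—R3 (3): add. Components now {R2,R8} {R1,R3} {R5} {R4}
R4—R8 (4): add. Components now {R2,R4,R8} {R1,R3} {R5}
R1—R8 (5): add. Components now {R1,R2,R3,R4,R8} {R5}
R1—R4 (9): skip — R1 and R4 already connected.
R3—R4 (9): skip — R3 and R4 already connected.
R3—R5 (9): add. Components now {R1,R2,R3,R4,R5,R8}
The 5th edge added is R3—R5.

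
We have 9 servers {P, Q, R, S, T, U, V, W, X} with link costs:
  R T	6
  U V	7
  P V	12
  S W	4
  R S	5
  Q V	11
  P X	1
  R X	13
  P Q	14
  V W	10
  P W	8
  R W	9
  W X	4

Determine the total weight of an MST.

Prim, starting at V.
Step 1: cheapest edge leaving the tree is U V (7); add U.
Step 2: cheapest edge leaving the tree is V W (10); add W.
Step 3: cheapest edge leaving the tree is S W (4); add S.
Step 4: cheapest edge leaving the tree is W X (4); add X.
Step 5: cheapest edge leaving the tree is P X (1); add P.
Step 6: cheapest edge leaving the tree is R S (5); add R.
Step 7: cheapest edge leaving the tree is R T (6); add T.
Step 8: cheapest edge leaving the tree is Q V (11); add Q.
MST edges: U V, V W, S W, W X, P X, R S, R T, Q V; total weight 7+10+4+4+1+5+6+11 = 48.

48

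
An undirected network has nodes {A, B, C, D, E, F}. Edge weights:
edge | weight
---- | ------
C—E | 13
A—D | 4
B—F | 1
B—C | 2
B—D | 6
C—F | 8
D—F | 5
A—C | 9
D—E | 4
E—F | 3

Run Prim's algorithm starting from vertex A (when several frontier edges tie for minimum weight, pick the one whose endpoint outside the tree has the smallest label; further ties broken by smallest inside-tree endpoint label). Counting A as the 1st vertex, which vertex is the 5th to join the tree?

Prim, starting at A.
Step 1: frontier [A—D 4, A—C 9] → take A—D (4); add D.
Step 2: frontier [A—C 9, D—E 4, D—F 5, B—D 6] → take D—E (4); add E.
Step 3: frontier [A—C 9, D—F 5, B—D 6, E—F 3, C—E 13] → take E—F (3); add F.
Step 4: frontier [A—C 9, B—D 6, C—E 13, B—F 1, C—F 8] → take B—F (1); add B.
Step 5: frontier [A—C 9, B—C 2, C—E 13, C—F 8] → take B—C (2); add C.
Vertex order: A, D, E, F, B, C. The 5th vertex is B.

B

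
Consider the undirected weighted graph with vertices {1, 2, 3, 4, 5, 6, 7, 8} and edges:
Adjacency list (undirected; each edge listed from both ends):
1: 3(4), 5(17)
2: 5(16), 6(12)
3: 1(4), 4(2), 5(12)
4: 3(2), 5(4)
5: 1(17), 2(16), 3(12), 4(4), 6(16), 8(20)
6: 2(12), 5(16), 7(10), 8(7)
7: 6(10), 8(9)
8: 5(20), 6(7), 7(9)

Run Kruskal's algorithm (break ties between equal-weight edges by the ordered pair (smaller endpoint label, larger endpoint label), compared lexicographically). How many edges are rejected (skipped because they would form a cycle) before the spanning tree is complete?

Kruskal's algorithm — process edges by increasing weight (ties by edge label):
3—4 (2): add — endpoints in different components.
1—3 (4): add — endpoints in different components.
4—5 (4): add — endpoints in different components.
6—8 (7): add — endpoints in different components.
7—8 (9): add — endpoints in different components.
6—7 (10): skip — 6 and 7 already connected.
2—6 (12): add — endpoints in different components.
3—5 (12): skip — 3 and 5 already connected.
2—5 (16): add — endpoints in different components.
Edges rejected before the tree was complete: 2.

2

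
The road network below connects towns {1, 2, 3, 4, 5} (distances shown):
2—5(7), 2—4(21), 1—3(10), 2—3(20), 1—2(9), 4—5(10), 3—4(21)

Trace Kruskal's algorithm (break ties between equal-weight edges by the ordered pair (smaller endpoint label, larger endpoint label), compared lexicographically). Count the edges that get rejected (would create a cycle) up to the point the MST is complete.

Sort edges by weight, then run Kruskal:
2—5 (7): add — endpoints in different components.
1—2 (9): add — endpoints in different components.
1—3 (10): add — endpoints in different components.
4—5 (10): add — endpoints in different components.
Edges rejected before the tree was complete: 0.

0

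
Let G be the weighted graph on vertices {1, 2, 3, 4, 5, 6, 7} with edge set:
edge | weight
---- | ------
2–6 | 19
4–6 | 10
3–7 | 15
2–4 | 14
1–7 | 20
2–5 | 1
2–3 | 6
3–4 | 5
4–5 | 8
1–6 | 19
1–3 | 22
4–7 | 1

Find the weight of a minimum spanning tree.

Sort edges by weight, then run Kruskal:
2–5 (1): add — endpoints in different components.
4–7 (1): add — endpoints in different components.
3–4 (5): add — endpoints in different components.
2–3 (6): add — endpoints in different components.
4–5 (8): skip — 4 and 5 already connected.
4–6 (10): add — endpoints in different components.
2–4 (14): skip — 2 and 4 already connected.
3–7 (15): skip — 3 and 7 already connected.
1–6 (19): add — endpoints in different components.
MST edges: 2–5, 4–7, 3–4, 2–3, 4–6, 1–6; total weight 1+1+5+6+10+19 = 42.

42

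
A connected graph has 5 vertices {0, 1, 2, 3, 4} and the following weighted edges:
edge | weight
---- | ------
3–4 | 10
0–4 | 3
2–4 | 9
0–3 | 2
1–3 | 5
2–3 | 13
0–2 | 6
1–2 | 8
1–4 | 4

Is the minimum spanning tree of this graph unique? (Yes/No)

Yes

Sort edges by weight, then run Kruskal:
0–3 (2): add — endpoints in different components.
0–4 (3): add — endpoints in different components.
1–4 (4): add — endpoints in different components.
1–3 (5): skip — 1 and 3 already connected.
0–2 (6): add — endpoints in different components.
Every non-tree edge has weight strictly greater than the heaviest edge on the tree path between its endpoints, so the MST is unique.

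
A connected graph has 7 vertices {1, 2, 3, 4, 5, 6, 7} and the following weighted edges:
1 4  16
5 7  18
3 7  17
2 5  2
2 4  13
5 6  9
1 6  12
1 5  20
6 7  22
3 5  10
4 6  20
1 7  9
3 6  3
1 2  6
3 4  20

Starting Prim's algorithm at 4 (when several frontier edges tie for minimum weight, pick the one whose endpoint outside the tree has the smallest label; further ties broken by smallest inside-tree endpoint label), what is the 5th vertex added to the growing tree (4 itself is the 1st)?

Grow the tree from 4 using Prim:
Step 1: cheapest edge leaving the tree is 2 4 (13); add 2.
Step 2: cheapest edge leaving the tree is 2 5 (2); add 5.
Step 3: cheapest edge leaving the tree is 1 2 (6); add 1.
Step 4: cheapest edge leaving the tree is 5 6 (9); add 6.
Step 5: cheapest edge leaving the tree is 3 6 (3); add 3.
Step 6: cheapest edge leaving the tree is 1 7 (9); add 7.
Vertex order: 4, 2, 5, 1, 6, 3, 7. The 5th vertex is 6.

6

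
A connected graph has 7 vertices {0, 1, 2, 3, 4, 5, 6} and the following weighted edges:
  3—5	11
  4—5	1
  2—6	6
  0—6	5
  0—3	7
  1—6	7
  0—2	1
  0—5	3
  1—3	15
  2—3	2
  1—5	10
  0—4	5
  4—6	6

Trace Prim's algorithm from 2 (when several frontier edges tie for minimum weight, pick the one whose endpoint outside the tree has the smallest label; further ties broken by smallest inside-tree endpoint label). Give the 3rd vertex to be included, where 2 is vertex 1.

3

Prim's algorithm from 2:
Step 1: cheapest edge leaving the tree is 0—2 (1); add 0.
Step 2: cheapest edge leaving the tree is 2—3 (2); add 3.
Step 3: cheapest edge leaving the tree is 0—5 (3); add 5.
Step 4: cheapest edge leaving the tree is 4—5 (1); add 4.
Step 5: cheapest edge leaving the tree is 0—6 (5); add 6.
Step 6: cheapest edge leaving the tree is 1—6 (7); add 1.
Vertex order: 2, 0, 3, 5, 4, 6, 1. The 3rd vertex is 3.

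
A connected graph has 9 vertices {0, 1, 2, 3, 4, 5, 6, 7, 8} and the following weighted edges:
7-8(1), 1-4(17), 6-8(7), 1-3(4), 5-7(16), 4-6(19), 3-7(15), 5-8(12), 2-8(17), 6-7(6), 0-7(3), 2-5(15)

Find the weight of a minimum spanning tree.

Sort edges by weight, then run Kruskal:
7-8 (1): add — endpoints in different components.
0-7 (3): add — endpoints in different components.
1-3 (4): add — endpoints in different components.
6-7 (6): add — endpoints in different components.
6-8 (7): skip — 6 and 8 already connected.
5-8 (12): add — endpoints in different components.
2-5 (15): add — endpoints in different components.
3-7 (15): add — endpoints in different components.
5-7 (16): skip — 5 and 7 already connected.
1-4 (17): add — endpoints in different components.
MST edges: 7-8, 0-7, 1-3, 6-7, 5-8, 2-5, 3-7, 1-4; total weight 1+3+4+6+12+15+15+17 = 73.

73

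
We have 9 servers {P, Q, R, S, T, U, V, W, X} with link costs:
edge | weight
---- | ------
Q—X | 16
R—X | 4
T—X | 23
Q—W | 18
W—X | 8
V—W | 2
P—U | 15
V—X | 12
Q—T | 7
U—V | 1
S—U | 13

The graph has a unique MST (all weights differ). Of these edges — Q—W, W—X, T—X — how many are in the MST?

1

Kruskal: consider edges lightest-first.
U—V (1): add — endpoints in different components.
V—W (2): add — endpoints in different components.
R—X (4): add — endpoints in different components.
Q—T (7): add — endpoints in different components.
W—X (8): add — endpoints in different components.
V—X (12): skip — V and X already connected.
S—U (13): add — endpoints in different components.
P—U (15): add — endpoints in different components.
Q—X (16): add — endpoints in different components.
MST edge set: {U—V, V—W, R—X, Q—T, W—X, S—U, P—U, Q—X}.
Of the listed edges, {W—X} are in the MST → 1.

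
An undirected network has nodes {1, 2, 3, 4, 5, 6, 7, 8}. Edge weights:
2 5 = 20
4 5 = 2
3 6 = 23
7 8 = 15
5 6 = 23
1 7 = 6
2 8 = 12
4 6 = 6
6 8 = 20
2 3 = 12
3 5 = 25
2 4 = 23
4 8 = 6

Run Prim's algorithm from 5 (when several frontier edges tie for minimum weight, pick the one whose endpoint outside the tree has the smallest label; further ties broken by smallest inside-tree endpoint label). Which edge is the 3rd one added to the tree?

4-8

Prim, starting at 5.
Step 1: cheapest edge leaving the tree is 4 5 (2); add 4.
Step 2: cheapest edge leaving the tree is 4 6 (6); add 6.
Step 3: cheapest edge leaving the tree is 4 8 (6); add 8.
Step 4: cheapest edge leaving the tree is 2 8 (12); add 2.
Step 5: cheapest edge leaving the tree is 2 3 (12); add 3.
Step 6: cheapest edge leaving the tree is 7 8 (15); add 7.
Step 7: cheapest edge leaving the tree is 1 7 (6); add 1.
The 3rd edge added is 4 8.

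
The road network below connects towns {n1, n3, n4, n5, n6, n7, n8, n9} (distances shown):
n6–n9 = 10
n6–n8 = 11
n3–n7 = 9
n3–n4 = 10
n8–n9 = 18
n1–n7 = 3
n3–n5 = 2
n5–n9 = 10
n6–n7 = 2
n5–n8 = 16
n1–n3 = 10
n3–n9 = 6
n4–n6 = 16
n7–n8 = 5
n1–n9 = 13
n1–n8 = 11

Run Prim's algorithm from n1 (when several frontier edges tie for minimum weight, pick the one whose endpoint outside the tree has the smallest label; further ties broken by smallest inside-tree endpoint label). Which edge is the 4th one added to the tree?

Prim, starting at n1.
Step 1: cheapest edge leaving the tree is n1–n7 (3); add n7.
Step 2: cheapest edge leaving the tree is n6–n7 (2); add n6.
Step 3: cheapest edge leaving the tree is n7–n8 (5); add n8.
Step 4: cheapest edge leaving the tree is n3–n7 (9); add n3.
Step 5: cheapest edge leaving the tree is n3–n5 (2); add n5.
Step 6: cheapest edge leaving the tree is n3–n9 (6); add n9.
Step 7: cheapest edge leaving the tree is n3–n4 (10); add n4.
The 4th edge added is n3–n7.

n3-n7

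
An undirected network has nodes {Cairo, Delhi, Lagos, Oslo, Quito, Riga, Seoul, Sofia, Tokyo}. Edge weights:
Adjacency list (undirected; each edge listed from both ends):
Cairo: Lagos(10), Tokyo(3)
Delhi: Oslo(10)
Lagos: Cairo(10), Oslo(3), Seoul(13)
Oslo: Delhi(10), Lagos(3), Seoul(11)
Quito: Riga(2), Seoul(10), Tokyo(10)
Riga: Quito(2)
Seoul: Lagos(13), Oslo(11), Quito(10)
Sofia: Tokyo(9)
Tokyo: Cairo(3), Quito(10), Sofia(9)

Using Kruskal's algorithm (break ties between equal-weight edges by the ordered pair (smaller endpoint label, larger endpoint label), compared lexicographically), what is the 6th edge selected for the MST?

Delhi-Oslo

Sort edges by weight, then run Kruskal:
Quito Riga (2): add — endpoints in different components.
Cairo Tokyo (3): add — endpoints in different components.
Lagos Oslo (3): add — endpoints in different components.
Sofia Tokyo (9): add — endpoints in different components.
Cairo Lagos (10): add — endpoints in different components.
Delhi Oslo (10): add — endpoints in different components.
Quito Seoul (10): add — endpoints in different components.
Quito Tokyo (10): add — endpoints in different components.
The 6th edge added is Delhi Oslo.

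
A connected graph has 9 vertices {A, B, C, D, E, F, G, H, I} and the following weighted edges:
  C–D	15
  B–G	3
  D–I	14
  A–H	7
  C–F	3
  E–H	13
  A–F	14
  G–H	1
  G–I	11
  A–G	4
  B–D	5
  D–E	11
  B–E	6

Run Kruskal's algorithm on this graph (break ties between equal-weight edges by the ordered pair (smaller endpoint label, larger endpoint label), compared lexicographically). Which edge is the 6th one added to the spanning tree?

B-E

Kruskal: consider edges lightest-first.
G–H (1): add — endpoints in different components.
B–G (3): add — endpoints in different components.
C–F (3): add — endpoints in different components.
A–G (4): add — endpoints in different components.
B–D (5): add — endpoints in different components.
B–E (6): add — endpoints in different components.
A–H (7): skip — A and H already connected.
D–E (11): skip — D and E already connected.
G–I (11): add — endpoints in different components.
E–H (13): skip — E and H already connected.
A–F (14): add — endpoints in different components.
The 6th edge added is B–E.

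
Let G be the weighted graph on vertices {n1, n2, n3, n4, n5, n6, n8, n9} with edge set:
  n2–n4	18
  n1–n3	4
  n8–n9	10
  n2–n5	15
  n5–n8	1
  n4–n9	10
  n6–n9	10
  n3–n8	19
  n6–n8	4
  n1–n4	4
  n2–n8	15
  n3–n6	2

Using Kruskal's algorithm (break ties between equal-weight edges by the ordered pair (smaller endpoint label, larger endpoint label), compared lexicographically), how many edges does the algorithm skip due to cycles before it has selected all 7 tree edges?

Kruskal's algorithm — process edges by increasing weight (ties by edge label):
n5–n8 (1): add — endpoints in different components.
n3–n6 (2): add — endpoints in different components.
n1–n3 (4): add — endpoints in different components.
n1–n4 (4): add — endpoints in different components.
n6–n8 (4): add — endpoints in different components.
n4–n9 (10): add — endpoints in different components.
n6–n9 (10): skip — n9 and n6 already connected.
n8–n9 (10): skip — n8 and n9 already connected.
n2–n5 (15): add — endpoints in different components.
Edges rejected before the tree was complete: 2.

2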